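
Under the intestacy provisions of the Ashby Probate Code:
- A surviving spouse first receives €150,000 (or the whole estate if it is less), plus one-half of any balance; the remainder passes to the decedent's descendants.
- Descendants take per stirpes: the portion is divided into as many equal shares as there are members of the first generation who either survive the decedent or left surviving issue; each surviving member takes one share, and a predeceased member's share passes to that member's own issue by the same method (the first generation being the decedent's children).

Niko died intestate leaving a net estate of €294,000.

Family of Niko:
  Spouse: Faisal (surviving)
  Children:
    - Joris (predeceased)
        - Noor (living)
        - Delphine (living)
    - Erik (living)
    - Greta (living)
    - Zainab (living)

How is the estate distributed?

Faisal first takes €150,000, leaving a balance of €144,000. Faisal then takes one-half of the balance (€72,000), for a total of €222,000. The remaining €72,000 passes to the descendants.
The descendants' portion (€72,000) is divided into 4 shares of €18,000: Erik, Greta, and Zainab each take €18,000; Joris's €18,000 share passes to Joris's issue.
Joris's share (€18,000) is divided into 2 shares of €9,000: Noor and Delphine each take €9,000.

Faisal: €222,000; Noor: €9,000; Delphine: €9,000; Erik: €18,000; Greta: €18,000; Zainab: €18,000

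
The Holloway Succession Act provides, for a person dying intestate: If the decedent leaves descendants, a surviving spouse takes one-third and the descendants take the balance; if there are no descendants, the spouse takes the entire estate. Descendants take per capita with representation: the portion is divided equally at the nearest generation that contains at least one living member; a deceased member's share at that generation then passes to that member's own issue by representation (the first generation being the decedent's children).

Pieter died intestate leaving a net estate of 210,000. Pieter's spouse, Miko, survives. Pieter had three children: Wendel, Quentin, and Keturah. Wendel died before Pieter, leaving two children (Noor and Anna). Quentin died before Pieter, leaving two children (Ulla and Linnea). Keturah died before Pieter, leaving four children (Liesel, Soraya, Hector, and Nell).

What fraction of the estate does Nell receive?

Nell receives 1/12 of the estate.

Miko takes one-third of 210,000 = 70,000. The remaining 140,000 passes to the descendants.
No child survives, so the initial division is made at the grandchildren's generation.
The descendants' portion (140,000) is divided into 8 shares of 17,500: Noor, Anna, Ulla, Linnea, Liesel, Soraya, Hector, and Nell each take 17,500.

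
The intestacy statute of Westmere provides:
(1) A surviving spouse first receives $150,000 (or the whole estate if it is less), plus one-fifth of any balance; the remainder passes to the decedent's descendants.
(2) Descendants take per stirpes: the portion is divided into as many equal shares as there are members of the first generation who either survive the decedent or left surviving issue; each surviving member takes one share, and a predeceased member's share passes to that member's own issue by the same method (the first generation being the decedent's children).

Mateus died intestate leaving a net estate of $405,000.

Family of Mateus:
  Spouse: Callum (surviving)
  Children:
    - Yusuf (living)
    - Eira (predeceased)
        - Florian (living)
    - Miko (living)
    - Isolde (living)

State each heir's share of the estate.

Callum: $201,000; Yusuf: $51,000; Florian: $51,000; Miko: $51,000; Isolde: $51,000

Callum first takes $150,000, leaving a balance of $255,000. Callum then takes one-fifth of the balance ($51,000), for a total of $201,000. The remaining $204,000 passes to the descendants.
The descendants' portion ($204,000) is divided into 4 shares of $51,000: Yusuf, Miko, and Isolde each take $51,000; Eira's $51,000 share passes to Eira's issue.
Eira's share ($51,000) passes entirely to Florian.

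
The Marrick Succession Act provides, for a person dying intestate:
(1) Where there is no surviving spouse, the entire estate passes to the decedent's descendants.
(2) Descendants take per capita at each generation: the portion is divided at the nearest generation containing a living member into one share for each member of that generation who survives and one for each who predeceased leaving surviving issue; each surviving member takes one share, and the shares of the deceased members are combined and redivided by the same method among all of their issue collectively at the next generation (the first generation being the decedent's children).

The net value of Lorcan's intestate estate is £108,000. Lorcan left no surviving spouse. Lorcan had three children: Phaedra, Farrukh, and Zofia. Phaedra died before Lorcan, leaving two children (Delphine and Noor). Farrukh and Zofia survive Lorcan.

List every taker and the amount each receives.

Delphine: £18,000; Noor: £18,000; Farrukh: £36,000; Zofia: £36,000

The entire £108,000 passes to the descendants.
That amount (£108,000) is divided at the children's generation into 3 shares of £36,000. Farrukh and Zofia each take £36,000. The remaining share for the deceased Phaedra (£36,000) is carried to the next generation.
That pool (£36,000) is divided at the grandchildren's generation equally among Delphine and Noor: £18,000 each.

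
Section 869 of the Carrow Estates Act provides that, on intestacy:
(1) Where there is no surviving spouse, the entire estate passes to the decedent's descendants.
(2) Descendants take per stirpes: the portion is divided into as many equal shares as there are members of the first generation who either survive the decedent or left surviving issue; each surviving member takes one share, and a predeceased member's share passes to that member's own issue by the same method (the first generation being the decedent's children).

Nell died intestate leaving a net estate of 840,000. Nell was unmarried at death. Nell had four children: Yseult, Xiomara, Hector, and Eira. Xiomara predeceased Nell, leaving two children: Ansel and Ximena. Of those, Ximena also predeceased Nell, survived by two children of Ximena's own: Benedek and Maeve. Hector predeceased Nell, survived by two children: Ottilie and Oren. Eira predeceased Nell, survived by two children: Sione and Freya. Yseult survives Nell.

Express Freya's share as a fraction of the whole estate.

Freya receives 1/8 of the estate.

The entire 840,000 passes to the descendants.
That amount (840,000) is divided into 4 shares of 210,000: Yseult takes 210,000; Xiomara's 210,000 share passes to Xiomara's issue; Hector's 210,000 share passes to Hector's issue; Eira's 210,000 share passes to Eira's issue.
Xiomara's share (210,000) is divided into 2 shares of 105,000: Ansel takes 105,000; Ximena's 105,000 share passes to Ximena's issue.
Ximena's share (105,000) is divided into 2 shares of 52,500: Benedek and Maeve each take 52,500.
Hector's share (210,000) is divided into 2 shares of 105,000: Ottilie and Oren each take 105,000.
Eira's share (210,000) is divided into 2 shares of 105,000: Sione and Freya each take 105,000.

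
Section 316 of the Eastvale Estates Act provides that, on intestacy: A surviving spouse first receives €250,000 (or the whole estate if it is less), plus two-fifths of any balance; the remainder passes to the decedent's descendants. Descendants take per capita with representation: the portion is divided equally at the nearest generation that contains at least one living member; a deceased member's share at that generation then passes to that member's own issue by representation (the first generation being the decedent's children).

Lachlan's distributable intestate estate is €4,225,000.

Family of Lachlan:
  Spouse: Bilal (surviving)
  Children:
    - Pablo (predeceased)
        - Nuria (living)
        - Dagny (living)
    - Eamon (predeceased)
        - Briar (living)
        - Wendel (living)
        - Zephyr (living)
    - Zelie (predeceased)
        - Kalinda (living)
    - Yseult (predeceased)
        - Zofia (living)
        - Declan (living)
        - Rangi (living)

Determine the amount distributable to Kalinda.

Bilal first takes €250,000, leaving a balance of €3,975,000. Bilal then takes two-fifths of the balance (€1,590,000), for a total of €1,840,000. The remaining €2,385,000 passes to the descendants.
No child survives, so the initial division is made at the grandchildren's generation.
The descendants' portion (€2,385,000) is divided into 9 shares of €265,000: Nuria, Dagny, Briar, Wendel, Zephyr, Kalinda, Zofia, Declan, and Rangi each take €265,000.

Kalinda receives €265,000.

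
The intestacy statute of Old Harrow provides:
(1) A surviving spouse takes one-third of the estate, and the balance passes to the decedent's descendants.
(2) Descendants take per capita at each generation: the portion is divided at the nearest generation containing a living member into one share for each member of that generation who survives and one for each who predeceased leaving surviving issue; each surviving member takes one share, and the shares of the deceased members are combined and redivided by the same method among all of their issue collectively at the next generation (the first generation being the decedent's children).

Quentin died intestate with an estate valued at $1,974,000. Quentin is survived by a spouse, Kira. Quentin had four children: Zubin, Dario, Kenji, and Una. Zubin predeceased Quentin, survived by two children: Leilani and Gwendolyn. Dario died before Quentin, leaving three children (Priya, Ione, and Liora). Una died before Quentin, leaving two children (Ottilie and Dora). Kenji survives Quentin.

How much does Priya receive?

Priya receives $141,000.

Kira takes one-third of $1,974,000 = $658,000. The remaining $1,316,000 passes to the descendants.
The descendants' portion ($1,316,000) is divided at the children's generation into 4 shares of $329,000. Kenji takes $329,000. The 3 shares of the deceased (Zubin, Dario, and Una) are combined into a pool of $987,000.
That pool ($987,000) is divided at the grandchildren's generation equally among Leilani, Gwendolyn, Priya, Ione, Liora, Ottilie, and Dora: $141,000 each.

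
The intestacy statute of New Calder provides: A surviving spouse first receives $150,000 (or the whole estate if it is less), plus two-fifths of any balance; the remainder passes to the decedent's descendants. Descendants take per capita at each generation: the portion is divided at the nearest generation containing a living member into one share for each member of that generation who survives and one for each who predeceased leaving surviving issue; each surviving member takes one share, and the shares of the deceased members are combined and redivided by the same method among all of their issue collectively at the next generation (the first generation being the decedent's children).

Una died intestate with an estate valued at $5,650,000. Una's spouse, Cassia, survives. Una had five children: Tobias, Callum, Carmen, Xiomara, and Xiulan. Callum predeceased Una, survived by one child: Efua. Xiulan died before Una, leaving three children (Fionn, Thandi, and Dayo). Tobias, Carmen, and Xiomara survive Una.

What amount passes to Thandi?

Cassia first takes $150,000, leaving a balance of $5,500,000. Cassia then takes two-fifths of the balance ($2,200,000), for a total of $2,350,000. The remaining $3,300,000 passes to the descendants.
The descendants' portion ($3,300,000) is divided at the children's generation into 5 shares of $660,000. Tobias, Carmen, and Xiomara each take $660,000. The 2 shares of the deceased (Callum and Xiulan) are combined into a pool of $1,320,000.
That pool ($1,320,000) is divided at the grandchildren's generation equally among Efua, Fionn, Thandi, and Dayo: $330,000 each.

Thandi receives $330,000.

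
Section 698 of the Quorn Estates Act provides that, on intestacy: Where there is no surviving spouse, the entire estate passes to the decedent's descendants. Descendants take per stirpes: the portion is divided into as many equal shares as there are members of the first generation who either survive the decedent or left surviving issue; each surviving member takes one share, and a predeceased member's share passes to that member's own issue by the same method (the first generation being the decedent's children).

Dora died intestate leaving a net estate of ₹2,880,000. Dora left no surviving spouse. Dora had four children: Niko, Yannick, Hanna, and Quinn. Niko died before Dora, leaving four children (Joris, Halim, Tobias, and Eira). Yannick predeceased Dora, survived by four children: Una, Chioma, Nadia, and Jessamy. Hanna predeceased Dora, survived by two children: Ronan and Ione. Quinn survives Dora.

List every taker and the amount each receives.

Joris: ₹180,000; Halim: ₹180,000; Tobias: ₹180,000; Eira: ₹180,000; Una: ₹180,000; Chioma: ₹180,000; Nadia: ₹180,000; Jessamy: ₹180,000; Ronan: ₹360,000; Ione: ₹360,000; Quinn: ₹720,000

The entire ₹2,880,000 passes to the descendants.
That amount (₹2,880,000) is divided into 4 shares of ₹720,000: Quinn takes ₹720,000; Niko's ₹720,000 share passes to Niko's issue; Yannick's ₹720,000 share passes to Yannick's issue; Hanna's ₹720,000 share passes to Hanna's issue.
Niko's share (₹720,000) is divided into 4 shares of ₹180,000: Joris, Halim, Tobias, and Eira each take ₹180,000.
Yannick's share (₹720,000) is divided into 4 shares of ₹180,000: Una, Chioma, Nadia, and Jessamy each take ₹180,000.
Hanna's share (₹720,000) is divided into 2 shares of ₹360,000: Ronan and Ione each take ₹360,000.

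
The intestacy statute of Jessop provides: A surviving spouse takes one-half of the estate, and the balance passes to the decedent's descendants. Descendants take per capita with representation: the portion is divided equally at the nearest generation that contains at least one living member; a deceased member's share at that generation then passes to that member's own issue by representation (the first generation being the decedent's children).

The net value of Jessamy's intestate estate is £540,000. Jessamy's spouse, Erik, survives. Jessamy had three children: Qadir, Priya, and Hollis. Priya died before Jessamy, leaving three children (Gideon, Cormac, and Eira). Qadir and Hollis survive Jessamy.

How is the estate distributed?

Erik takes one-half of £540,000 = £270,000. The remaining £270,000 passes to the descendants.
The descendants' portion (£270,000) is divided into 3 shares of £90,000: Qadir and Hollis each take £90,000; Priya's £90,000 share passes to Priya's issue.
Priya's share (£90,000) is divided into 3 shares of £30,000: Gideon, Cormac, and Eira each take £30,000.

Erik: £270,000; Qadir: £90,000; Gideon: £30,000; Cormac: £30,000; Eira: £30,000; Hollis: £90,000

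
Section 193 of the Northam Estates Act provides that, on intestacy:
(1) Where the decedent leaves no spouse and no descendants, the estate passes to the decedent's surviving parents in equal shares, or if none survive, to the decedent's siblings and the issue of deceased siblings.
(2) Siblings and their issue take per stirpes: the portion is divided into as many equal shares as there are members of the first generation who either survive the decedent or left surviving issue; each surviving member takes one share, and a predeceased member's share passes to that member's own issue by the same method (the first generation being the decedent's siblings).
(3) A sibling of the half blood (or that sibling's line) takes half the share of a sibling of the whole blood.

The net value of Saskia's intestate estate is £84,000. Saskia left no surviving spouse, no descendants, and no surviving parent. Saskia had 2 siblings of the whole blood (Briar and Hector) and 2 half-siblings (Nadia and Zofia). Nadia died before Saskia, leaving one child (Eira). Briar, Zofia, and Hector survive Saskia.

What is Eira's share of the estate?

The entire £84,000 passes to the siblings and their issue.
Counting each half-blood sibling's line as half a unit, there are 3 units in £84,000, so one unit is £28,000. Whole-blood lines (Briar and Hector) take £28,000 each; half-blood lines (Nadia and Zofia) take £14,000 each.
Nadia's share (£14,000) passes entirely to Eira.

Eira receives £14,000.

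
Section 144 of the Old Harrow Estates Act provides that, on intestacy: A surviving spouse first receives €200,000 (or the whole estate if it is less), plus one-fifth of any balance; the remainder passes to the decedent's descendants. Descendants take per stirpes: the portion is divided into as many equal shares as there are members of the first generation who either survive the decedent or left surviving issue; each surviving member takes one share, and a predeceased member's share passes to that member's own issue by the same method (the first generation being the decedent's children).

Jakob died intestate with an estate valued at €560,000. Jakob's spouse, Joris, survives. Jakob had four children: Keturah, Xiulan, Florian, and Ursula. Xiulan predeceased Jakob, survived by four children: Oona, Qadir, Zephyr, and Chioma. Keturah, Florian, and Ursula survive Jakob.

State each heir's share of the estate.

Joris: €272,000; Keturah: €72,000; Oona: €18,000; Qadir: €18,000; Zephyr: €18,000; Chioma: €18,000; Florian: €72,000; Ursula: €72,000

Joris first takes €200,000, leaving a balance of €360,000. Joris then takes one-fifth of the balance (€72,000), for a total of €272,000. The remaining €288,000 passes to the descendants.
The descendants' portion (€288,000) is divided into 4 shares of €72,000: Keturah, Florian, and Ursula each take €72,000; Xiulan's €72,000 share passes to Xiulan's issue.
Xiulan's share (€72,000) is divided into 4 shares of €18,000: Oona, Qadir, Zephyr, and Chioma each take €18,000.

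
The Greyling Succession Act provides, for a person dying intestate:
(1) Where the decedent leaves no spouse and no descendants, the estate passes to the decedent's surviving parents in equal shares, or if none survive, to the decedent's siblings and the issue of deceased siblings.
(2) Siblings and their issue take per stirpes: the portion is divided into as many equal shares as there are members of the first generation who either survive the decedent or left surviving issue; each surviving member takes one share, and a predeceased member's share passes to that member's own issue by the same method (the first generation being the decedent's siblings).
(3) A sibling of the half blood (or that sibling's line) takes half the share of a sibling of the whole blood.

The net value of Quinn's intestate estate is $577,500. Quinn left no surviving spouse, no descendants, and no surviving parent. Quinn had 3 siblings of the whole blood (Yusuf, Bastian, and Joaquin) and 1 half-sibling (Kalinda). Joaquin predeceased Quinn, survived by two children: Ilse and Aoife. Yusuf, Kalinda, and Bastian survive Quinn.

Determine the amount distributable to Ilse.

The entire $577,500 passes to the siblings and their issue.
Counting each half-blood sibling's line as half a unit, there are 7/2 units in $577,500, so one unit is $165,000. Whole-blood lines (Yusuf, Bastian, and Joaquin) take $165,000 each; half-blood lines (Kalinda) take $82,500 each.
Joaquin's share ($165,000) is divided into 2 shares of $82,500: Ilse and Aoife each take $82,500.

Ilse receives $82,500.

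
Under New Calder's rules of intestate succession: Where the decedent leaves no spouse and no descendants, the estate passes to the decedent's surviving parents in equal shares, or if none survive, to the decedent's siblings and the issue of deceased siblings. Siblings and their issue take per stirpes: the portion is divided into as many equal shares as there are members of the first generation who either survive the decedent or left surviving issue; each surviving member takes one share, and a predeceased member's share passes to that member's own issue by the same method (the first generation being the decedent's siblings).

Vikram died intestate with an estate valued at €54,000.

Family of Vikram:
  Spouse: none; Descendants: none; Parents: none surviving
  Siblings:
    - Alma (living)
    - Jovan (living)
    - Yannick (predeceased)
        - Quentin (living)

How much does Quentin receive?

Quentin receives €18,000.

The entire €54,000 passes to the siblings and their issue.
That amount (€54,000) is divided into 3 shares of €18,000: Alma and Jovan each take €18,000; Yannick's €18,000 share passes to Yannick's issue.
Yannick's share (€18,000) passes entirely to Quentin.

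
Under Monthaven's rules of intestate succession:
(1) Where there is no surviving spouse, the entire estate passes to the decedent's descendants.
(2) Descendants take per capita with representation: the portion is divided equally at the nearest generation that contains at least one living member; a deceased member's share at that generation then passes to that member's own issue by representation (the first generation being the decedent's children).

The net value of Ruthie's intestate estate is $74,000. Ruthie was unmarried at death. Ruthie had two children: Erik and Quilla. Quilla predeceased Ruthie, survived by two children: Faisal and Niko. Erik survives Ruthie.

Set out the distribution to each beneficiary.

The entire $74,000 passes to the descendants.
That amount ($74,000) is divided into 2 shares of $37,000: Erik takes $37,000; Quilla's $37,000 share passes to Quilla's issue.
Quilla's share ($37,000) is divided into 2 shares of $18,500: Faisal and Niko each take $18,500.

Erik: $37,000; Faisal: $18,500; Niko: $18,500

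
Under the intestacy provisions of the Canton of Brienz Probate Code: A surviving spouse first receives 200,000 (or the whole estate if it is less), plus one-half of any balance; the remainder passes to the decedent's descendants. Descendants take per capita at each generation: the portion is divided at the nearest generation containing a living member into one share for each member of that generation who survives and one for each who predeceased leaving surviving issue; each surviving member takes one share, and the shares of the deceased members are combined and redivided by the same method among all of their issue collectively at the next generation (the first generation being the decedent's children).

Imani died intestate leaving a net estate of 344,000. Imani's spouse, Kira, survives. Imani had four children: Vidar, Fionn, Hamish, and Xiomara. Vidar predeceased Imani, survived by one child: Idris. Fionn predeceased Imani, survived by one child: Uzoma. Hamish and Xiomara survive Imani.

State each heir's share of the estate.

Kira: 272,000; Idris: 18,000; Uzoma: 18,000; Hamish: 18,000; Xiomara: 18,000

Kira first takes 200,000, leaving a balance of 144,000. Kira then takes one-half of the balance (72,000), for a total of 272,000. The remaining 72,000 passes to the descendants.
The descendants' portion (72,000) is divided at the children's generation into 4 shares of 18,000. Hamish and Xiomara each take 18,000. The 2 shares of the deceased (Vidar and Fionn) are combined into a pool of 36,000.
That pool (36,000) is divided at the grandchildren's generation equally among Idris and Uzoma: 18,000 each.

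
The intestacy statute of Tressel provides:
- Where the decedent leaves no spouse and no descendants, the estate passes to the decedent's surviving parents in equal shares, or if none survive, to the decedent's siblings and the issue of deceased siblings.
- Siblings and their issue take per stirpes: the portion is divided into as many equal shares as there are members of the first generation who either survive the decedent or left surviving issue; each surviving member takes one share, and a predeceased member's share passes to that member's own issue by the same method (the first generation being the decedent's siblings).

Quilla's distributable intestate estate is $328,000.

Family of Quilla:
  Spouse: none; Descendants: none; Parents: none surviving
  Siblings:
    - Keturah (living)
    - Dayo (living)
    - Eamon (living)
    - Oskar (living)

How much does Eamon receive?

The entire $328,000 passes to the siblings and their issue.
That amount ($328,000) is divided into 4 shares of $82,000: Keturah, Dayo, Eamon, and Oskar each take $82,000.

Eamon receives $82,000.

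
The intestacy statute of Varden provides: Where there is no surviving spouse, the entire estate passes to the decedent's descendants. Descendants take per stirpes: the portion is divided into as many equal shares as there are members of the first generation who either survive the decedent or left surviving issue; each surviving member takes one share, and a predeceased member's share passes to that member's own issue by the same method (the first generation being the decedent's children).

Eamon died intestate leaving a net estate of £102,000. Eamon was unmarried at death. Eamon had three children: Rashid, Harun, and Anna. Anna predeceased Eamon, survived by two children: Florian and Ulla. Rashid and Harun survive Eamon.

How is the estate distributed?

Rashid: £34,000; Harun: £34,000; Florian: £17,000; Ulla: £17,000

The entire £102,000 passes to the descendants.
That amount (£102,000) is divided into 3 shares of £34,000: Rashid and Harun each take £34,000; Anna's £34,000 share passes to Anna's issue.
Anna's share (£34,000) is divided into 2 shares of £17,000: Florian and Ulla each take £17,000.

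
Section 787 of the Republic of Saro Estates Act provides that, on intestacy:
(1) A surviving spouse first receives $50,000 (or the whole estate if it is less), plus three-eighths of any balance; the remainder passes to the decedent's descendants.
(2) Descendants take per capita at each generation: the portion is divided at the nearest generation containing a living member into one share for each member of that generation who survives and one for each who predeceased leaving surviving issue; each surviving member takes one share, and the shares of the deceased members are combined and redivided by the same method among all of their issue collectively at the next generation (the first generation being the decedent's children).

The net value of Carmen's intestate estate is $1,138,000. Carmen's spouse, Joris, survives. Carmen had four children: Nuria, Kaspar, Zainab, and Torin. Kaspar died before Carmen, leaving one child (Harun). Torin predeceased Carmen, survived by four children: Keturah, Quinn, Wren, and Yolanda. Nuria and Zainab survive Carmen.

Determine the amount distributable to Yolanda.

Yolanda receives $68,000.

Joris first takes $50,000, leaving a balance of $1,088,000. Joris then takes three-eighths of the balance ($408,000), for a total of $458,000. The remaining $680,000 passes to the descendants.
The descendants' portion ($680,000) is divided at the children's generation into 4 shares of $170,000. Nuria and Zainab each take $170,000. The 2 shares of the deceased (Kaspar and Torin) are combined into a pool of $340,000.
That pool ($340,000) is divided at the grandchildren's generation equally among Harun, Keturah, Quinn, Wren, and Yolanda: $68,000 each.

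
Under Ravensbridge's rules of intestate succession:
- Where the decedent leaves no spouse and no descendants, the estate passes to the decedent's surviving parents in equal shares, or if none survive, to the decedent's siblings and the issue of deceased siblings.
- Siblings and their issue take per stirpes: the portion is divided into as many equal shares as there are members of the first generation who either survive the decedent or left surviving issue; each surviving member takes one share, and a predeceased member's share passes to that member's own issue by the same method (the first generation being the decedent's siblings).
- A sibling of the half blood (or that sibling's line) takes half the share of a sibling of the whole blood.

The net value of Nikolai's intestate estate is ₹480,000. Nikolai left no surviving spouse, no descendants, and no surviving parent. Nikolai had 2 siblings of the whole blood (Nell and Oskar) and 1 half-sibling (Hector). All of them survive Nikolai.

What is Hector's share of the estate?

The entire ₹480,000 passes to the siblings and their issue.
Counting each half-blood sibling's line as half a unit, there are 5/2 units in ₹480,000, so one unit is ₹192,000. Whole-blood lines (Nell and Oskar) take ₹192,000 each; half-blood lines (Hector) take ₹96,000 each.

Hector receives ₹96,000.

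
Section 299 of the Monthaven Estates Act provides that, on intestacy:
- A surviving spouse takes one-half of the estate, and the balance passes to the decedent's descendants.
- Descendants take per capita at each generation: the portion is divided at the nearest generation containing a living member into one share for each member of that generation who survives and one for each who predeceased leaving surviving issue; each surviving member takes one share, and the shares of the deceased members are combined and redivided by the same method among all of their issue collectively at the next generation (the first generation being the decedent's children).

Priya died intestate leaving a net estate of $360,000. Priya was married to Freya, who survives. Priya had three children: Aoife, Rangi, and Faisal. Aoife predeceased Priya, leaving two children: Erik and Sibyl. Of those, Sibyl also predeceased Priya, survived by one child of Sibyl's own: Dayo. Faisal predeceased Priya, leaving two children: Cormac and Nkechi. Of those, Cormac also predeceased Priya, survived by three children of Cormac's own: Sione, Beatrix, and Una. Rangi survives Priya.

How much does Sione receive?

Sione receives $15,000.

Freya takes one-half of $360,000 = $180,000. The remaining $180,000 passes to the descendants.
The descendants' portion ($180,000) is divided at the children's generation into 3 shares of $60,000. Rangi takes $60,000. The 2 shares of the deceased (Aoife and Faisal) are combined into a pool of $120,000.
That pool ($120,000) is divided at the grandchildren's generation into 4 shares of $30,000. Erik and Nkechi each take $30,000. The 2 shares of the deceased (Sibyl and Cormac) are combined into a pool of $60,000.
That pool ($60,000) is divided at the great-grandchildren's generation equally among Dayo, Sione, Beatrix, and Una: $15,000 each.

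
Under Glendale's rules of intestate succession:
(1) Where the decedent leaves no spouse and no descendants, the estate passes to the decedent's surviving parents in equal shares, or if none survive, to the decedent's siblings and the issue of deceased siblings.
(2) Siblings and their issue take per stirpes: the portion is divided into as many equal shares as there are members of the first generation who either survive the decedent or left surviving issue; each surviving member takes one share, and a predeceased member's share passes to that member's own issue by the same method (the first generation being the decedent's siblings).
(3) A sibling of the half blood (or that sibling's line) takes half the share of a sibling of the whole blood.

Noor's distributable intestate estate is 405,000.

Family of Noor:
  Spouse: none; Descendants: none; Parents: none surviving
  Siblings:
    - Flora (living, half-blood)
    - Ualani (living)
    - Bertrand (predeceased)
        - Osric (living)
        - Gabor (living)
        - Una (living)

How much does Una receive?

The entire 405,000 passes to the siblings and their issue.
Counting each half-blood sibling's line as half a unit, there are 5/2 units in 405,000, so one unit is 162,000. Whole-blood lines (Ualani and Bertrand) take 162,000 each; half-blood lines (Flora) take 81,000 each.
Bertrand's share (162,000) is divided into 3 shares of 54,000: Osric, Gabor, and Una each take 54,000.

Una receives 54,000.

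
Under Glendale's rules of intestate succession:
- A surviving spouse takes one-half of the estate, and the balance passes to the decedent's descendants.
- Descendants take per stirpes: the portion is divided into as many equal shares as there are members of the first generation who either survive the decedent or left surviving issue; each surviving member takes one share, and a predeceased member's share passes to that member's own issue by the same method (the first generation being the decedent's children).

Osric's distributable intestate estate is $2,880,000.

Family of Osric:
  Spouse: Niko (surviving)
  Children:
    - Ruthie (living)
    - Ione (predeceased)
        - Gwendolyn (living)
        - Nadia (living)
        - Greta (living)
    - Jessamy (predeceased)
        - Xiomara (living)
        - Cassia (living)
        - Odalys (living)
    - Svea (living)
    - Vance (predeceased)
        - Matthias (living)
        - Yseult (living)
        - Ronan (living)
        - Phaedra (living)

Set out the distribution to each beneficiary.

Niko: $1,440,000; Ruthie: $288,000; Gwendolyn: $96,000; Nadia: $96,000; Greta: $96,000; Xiomara: $96,000; Cassia: $96,000; Odalys: $96,000; Svea: $288,000; Matthias: $72,000; Yseult: $72,000; Ronan: $72,000; Phaedra: $72,000

Niko takes one-half of $2,880,000 = $1,440,000. The remaining $1,440,000 passes to the descendants.
The descendants' portion ($1,440,000) is divided into 5 shares of $288,000: Ruthie and Svea each take $288,000; Ione's $288,000 share passes to Ione's issue; Jessamy's $288,000 share passes to Jessamy's issue; Vance's $288,000 share passes to Vance's issue.
Ione's share ($288,000) is divided into 3 shares of $96,000: Gwendolyn, Nadia, and Greta each take $96,000.
Jessamy's share ($288,000) is divided into 3 shares of $96,000: Xiomara, Cassia, and Odalys each take $96,000.
Vance's share ($288,000) is divided into 4 shares of $72,000: Matthias, Yseult, Ronan, and Phaedra each take $72,000.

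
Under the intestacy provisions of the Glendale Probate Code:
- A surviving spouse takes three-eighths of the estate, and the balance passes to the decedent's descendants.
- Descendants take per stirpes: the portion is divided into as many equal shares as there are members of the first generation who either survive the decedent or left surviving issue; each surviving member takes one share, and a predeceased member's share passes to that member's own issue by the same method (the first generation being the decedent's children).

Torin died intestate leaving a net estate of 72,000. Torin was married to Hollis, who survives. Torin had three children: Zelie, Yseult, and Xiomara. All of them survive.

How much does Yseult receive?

Hollis takes three-eighths of 72,000 = 27,000. The remaining 45,000 passes to the descendants.
The descendants' portion (45,000) is divided into 3 shares of 15,000: Zelie, Yseult, and Xiomara each take 15,000.

Yseult receives 15,000.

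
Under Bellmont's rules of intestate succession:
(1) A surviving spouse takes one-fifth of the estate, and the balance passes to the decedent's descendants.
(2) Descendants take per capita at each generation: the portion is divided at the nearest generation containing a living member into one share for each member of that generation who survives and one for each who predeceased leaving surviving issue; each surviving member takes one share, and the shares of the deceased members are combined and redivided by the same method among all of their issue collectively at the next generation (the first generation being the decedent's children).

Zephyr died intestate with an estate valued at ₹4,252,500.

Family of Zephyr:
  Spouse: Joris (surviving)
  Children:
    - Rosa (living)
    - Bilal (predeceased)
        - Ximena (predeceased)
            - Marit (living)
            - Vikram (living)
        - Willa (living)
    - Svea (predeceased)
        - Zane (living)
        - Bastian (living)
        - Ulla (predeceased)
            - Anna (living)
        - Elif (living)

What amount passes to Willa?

Joris takes one-fifth of ₹4,252,500 = ₹850,500. The remaining ₹3,402,000 passes to the descendants.
The descendants' portion (₹3,402,000) is divided at the children's generation into 3 shares of ₹1,134,000. Rosa takes ₹1,134,000. The 2 shares of the deceased (Bilal and Svea) are combined into a pool of ₹2,268,000.
That pool (₹2,268,000) is divided at the grandchildren's generation into 6 shares of ₹378,000. Willa, Zane, Bastian, and Elif each take ₹378,000. The 2 shares of the deceased (Ximena and Ulla) are combined into a pool of ₹756,000.
That pool (₹756,000) is divided at the great-grandchildren's generation equally among Marit, Vikram, and Anna: ₹252,000 each.

Willa receives ₹378,000.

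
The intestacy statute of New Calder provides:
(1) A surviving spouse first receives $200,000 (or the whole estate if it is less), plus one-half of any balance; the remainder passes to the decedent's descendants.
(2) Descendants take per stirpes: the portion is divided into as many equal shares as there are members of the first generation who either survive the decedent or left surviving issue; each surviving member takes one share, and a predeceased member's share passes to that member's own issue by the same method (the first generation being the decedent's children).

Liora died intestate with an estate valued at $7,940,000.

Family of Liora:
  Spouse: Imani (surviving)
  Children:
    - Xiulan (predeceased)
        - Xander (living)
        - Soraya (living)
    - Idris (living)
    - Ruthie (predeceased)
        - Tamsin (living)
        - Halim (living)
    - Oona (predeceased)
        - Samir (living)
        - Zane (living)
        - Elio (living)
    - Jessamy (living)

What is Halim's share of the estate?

Halim receives $387,000.

Imani first takes $200,000, leaving a balance of $7,740,000. Imani then takes one-half of the balance ($3,870,000), for a total of $4,070,000. The remaining $3,870,000 passes to the descendants.
The descendants' portion ($3,870,000) is divided into 5 shares of $774,000: Idris and Jessamy each take $774,000; Xiulan's $774,000 share passes to Xiulan's issue; Ruthie's $774,000 share passes to Ruthie's issue; Oona's $774,000 share passes to Oona's issue.
Xiulan's share ($774,000) is divided into 2 shares of $387,000: Xander and Soraya each take $387,000.
Ruthie's share ($774,000) is divided into 2 shares of $387,000: Tamsin and Halim each take $387,000.
Oona's share ($774,000) is divided into 3 shares of $258,000: Samir, Zane, and Elio each take $258,000.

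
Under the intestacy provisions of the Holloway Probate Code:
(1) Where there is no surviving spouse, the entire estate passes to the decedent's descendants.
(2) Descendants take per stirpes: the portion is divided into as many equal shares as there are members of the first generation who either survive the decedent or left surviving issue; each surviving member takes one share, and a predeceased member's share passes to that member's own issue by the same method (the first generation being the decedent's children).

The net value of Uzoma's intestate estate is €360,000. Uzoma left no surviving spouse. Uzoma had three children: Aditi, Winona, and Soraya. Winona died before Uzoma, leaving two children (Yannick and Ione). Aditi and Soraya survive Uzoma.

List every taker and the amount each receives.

The entire €360,000 passes to the descendants.
That amount (€360,000) is divided into 3 shares of €120,000: Aditi and Soraya each take €120,000; Winona's €120,000 share passes to Winona's issue.
Winona's share (€120,000) is divided into 2 shares of €60,000: Yannick and Ione each take €60,000.

Aditi: €120,000; Yannick: €60,000; Ione: €60,000; Soraya: €120,000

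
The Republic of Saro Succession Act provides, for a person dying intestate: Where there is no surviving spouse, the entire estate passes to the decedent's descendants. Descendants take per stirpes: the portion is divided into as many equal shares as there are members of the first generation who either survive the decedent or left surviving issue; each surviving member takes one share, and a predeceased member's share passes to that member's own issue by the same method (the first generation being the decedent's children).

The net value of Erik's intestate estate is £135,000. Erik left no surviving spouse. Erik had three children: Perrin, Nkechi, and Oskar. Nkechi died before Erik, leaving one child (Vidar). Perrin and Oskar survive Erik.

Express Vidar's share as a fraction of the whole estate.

The entire £135,000 passes to the descendants.
That amount (£135,000) is divided into 3 shares of £45,000: Perrin and Oskar each take £45,000; Nkechi's £45,000 share passes to Nkechi's issue.
Nkechi's share (£45,000) passes entirely to Vidar.

Vidar receives 1/3 of the estate.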